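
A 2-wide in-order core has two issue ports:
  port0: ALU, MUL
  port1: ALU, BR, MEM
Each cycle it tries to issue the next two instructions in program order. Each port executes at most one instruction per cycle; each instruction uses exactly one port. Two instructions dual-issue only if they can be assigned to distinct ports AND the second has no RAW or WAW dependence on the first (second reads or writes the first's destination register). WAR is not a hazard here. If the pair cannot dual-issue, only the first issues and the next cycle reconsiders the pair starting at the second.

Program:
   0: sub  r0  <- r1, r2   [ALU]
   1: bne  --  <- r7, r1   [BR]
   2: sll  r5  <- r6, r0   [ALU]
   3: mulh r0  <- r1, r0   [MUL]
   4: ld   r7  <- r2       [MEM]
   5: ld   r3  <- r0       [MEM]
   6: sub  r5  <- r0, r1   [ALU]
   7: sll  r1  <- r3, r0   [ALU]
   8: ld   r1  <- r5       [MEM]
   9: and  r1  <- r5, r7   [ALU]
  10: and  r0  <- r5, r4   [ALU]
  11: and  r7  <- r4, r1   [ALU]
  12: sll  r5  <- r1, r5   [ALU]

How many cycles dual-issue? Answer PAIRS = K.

PAIRS = 5

0. sub/bne @i0/i1  | dual
1. sll/mulh @i2/i3  | dual
2. ld @i4  | no-port MEM/MEM
3. ld/sub @i5/i6  | dual
4. sll @i7  | WAW r1
5. ld @i8  | WAW r1
6. and/and @i9/i10  | dual
7. and/sll @i11/i12  | dual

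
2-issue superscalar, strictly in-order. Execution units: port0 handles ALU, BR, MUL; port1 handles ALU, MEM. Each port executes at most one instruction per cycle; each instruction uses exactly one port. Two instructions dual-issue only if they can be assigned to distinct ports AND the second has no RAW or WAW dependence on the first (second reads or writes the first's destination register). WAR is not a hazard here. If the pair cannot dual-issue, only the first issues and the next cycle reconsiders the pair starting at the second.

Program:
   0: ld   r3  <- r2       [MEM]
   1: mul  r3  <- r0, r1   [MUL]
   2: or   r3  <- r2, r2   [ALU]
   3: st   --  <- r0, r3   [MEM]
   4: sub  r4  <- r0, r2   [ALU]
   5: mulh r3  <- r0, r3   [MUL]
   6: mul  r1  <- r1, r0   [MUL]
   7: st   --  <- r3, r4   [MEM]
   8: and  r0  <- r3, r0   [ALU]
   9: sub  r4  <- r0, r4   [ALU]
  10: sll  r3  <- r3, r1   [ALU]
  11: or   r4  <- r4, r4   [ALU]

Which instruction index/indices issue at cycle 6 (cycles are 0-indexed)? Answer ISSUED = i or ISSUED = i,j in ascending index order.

0. ld @i0  | WAW r3
1. mul @i1  | WAW r3
2. or @i2  | RAW r3
3. st;sub @i3+i4  | 2-wide
4. mulh @i5  | no-port MUL/MUL
5. mul;st @i6+i7  | 2-wide
6. and @i8  | RAW r0
7. sub;sll @i9+i10  | 2-wide
8. or @i11  | tail

ISSUED = 8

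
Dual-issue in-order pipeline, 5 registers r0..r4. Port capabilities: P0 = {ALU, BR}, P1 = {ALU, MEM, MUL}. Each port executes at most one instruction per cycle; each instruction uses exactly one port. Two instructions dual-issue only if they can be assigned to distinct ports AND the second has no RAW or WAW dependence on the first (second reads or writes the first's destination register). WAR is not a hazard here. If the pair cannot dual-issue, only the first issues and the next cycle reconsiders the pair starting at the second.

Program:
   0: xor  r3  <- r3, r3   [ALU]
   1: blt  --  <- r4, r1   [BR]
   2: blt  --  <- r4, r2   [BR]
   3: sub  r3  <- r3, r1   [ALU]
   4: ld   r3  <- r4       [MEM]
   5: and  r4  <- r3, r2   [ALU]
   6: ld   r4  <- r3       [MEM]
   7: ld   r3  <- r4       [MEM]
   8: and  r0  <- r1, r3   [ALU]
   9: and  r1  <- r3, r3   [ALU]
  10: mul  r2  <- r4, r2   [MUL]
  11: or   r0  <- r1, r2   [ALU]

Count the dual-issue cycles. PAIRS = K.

  cy0 -> i0,i1 (xor+blt) dual
  cy1 -> i2,i3 (blt+sub) dual
  cy2 -> i4 (ld) RAW r3
  cy3 -> i5 (and) WAW r4
  cy4 -> i6 (ld) no-port MEM/MEM
  cy5 -> i7 (ld) RAW r3
  cy6 -> i8,i9 (and+and) dual
  cy7 -> i10 (mul) RAW r2
  cy8 -> i11 (or) tail

PAIRS = 3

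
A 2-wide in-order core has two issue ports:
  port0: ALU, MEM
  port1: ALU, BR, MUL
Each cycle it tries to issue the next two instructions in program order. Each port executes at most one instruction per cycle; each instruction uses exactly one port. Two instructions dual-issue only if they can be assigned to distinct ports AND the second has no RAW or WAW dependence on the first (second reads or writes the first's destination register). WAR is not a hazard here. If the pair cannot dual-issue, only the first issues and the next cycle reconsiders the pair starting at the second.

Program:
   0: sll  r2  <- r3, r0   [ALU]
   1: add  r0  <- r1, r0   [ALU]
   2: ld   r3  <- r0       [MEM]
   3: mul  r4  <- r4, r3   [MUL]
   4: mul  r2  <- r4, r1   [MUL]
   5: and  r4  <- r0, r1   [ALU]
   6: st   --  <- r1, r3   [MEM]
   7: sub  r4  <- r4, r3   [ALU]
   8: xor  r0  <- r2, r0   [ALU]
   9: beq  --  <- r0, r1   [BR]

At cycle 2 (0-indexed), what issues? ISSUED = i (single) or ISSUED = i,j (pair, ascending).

ISSUED = 3

[0] i0,i1  sll/add  -- 2-wide
[1] i2  ld  -- RAW r3
[2] i3  mul  -- no-port MUL/MUL
[3] i4,i5  mul/and  -- 2-wide
[4] i6,i7  st/sub  -- 2-wide
[5] i8  xor  -- RAW r0
[6] i9  beq  -- tail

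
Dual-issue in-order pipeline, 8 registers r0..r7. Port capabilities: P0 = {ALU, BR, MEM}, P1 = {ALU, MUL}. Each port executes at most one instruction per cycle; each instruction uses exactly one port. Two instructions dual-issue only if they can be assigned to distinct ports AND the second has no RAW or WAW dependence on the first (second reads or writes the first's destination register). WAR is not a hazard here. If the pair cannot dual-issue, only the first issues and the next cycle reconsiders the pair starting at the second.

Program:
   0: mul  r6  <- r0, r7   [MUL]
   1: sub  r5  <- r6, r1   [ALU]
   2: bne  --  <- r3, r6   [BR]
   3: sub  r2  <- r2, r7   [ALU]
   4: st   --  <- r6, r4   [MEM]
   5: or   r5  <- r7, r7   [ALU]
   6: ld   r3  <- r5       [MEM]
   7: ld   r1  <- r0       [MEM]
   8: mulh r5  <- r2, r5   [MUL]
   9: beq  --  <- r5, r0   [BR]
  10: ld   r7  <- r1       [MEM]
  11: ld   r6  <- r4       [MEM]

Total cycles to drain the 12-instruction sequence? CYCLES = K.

c0: i0 mul  RAW r6
c1: i1&i2 sub+bne  2-wide
c2: i3&i4 sub+st  2-wide
c3: i5 or  RAW r5
c4: i6 ld  no-port MEM/MEM
c5: i7&i8 ld+mulh  2-wide
c6: i9 beq  no-port BR/MEM
c7: i10 ld  no-port MEM/MEM
c8: i11 ld  tail

CYCLES = 9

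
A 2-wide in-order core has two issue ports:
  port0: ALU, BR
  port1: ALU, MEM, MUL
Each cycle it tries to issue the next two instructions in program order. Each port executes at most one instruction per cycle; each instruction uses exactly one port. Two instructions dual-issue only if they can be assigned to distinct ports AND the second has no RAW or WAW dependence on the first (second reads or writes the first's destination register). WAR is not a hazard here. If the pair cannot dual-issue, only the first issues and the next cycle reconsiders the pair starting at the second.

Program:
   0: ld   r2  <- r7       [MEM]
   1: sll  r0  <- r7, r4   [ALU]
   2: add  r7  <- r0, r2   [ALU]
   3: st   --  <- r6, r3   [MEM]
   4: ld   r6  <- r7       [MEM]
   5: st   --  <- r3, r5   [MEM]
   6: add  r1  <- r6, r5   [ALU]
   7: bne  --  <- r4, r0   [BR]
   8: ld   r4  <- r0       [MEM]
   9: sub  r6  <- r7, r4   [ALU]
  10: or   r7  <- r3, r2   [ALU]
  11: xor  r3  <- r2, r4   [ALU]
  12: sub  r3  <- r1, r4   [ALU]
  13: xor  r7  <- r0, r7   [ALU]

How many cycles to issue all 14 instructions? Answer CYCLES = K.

CYCLES = 8

[0] i0,i1  ld sll  -- dual
[1] i2,i3  add st  -- dual
[2] i4  ld  -- no-port MEM/MEM
[3] i5,i6  st add  -- dual
[4] i7,i8  bne ld  -- dual
[5] i9,i10  sub or  -- dual
[6] i11  xor  -- WAW r3
[7] i12,i13  sub xor  -- dual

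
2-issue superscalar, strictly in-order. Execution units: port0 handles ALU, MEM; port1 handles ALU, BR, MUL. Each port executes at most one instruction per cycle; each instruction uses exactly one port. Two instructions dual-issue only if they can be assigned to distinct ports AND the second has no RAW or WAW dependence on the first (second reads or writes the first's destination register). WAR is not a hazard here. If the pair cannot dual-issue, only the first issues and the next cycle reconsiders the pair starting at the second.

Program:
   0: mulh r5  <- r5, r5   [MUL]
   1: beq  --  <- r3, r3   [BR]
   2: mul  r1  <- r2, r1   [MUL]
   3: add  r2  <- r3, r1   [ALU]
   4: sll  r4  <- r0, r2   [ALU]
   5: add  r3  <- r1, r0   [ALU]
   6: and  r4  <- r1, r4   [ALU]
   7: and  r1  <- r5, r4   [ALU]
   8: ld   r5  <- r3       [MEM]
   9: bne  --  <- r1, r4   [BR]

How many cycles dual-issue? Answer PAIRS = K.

PAIRS = 2

  cy0 -> i0 (mulh) no-port MUL/BR
  cy1 -> i1 (beq) no-port BR/MUL
  cy2 -> i2 (mul) RAW r1
  cy3 -> i3 (add) RAW r2
  cy4 -> i4+i5 (sll add) pair
  cy5 -> i6 (and) RAW r4
  cy6 -> i7+i8 (and ld) pair
  cy7 -> i9 (bne) tail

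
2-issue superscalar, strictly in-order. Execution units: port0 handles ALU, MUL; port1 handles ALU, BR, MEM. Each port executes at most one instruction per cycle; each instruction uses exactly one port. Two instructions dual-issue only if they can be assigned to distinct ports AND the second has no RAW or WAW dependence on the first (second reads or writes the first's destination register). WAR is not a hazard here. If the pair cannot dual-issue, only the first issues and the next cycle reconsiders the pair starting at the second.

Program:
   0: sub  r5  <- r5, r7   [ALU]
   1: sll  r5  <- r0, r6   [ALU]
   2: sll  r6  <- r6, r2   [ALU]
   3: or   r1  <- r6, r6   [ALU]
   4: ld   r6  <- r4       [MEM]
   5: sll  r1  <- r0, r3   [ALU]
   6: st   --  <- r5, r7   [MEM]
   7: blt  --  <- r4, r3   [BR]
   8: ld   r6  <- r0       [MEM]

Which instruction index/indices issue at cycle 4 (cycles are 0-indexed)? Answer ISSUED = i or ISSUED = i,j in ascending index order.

#0 head=0: sub i0 WAW r5
#1 head=1: sll sll i1&i2 2-wide
#2 head=3: or ld i3&i4 2-wide
#3 head=5: sll st i5&i6 2-wide
#4 head=7: blt i7 no-port BR/MEM
#5 head=8: ld i8 tail

ISSUED = 7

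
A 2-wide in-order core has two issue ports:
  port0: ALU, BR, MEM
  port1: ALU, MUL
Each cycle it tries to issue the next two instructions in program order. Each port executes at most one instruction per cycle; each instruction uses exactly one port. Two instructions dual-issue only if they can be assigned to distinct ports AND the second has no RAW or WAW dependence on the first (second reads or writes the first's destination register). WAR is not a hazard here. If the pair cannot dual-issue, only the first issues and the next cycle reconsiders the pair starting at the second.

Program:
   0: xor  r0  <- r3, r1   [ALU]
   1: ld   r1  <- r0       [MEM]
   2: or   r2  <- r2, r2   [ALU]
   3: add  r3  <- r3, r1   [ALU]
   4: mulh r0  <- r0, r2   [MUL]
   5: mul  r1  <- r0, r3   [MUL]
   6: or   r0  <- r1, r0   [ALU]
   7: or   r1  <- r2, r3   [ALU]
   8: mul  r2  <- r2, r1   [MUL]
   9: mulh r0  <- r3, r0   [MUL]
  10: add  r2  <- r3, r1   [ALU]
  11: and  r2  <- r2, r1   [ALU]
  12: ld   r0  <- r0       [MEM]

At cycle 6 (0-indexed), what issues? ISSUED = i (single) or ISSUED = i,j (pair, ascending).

#0 head=0: xor i0 RAW r0
#1 head=1: ld/or i1,i2 dual
#2 head=3: add/mulh i3,i4 dual
#3 head=5: mul i5 RAW r1
#4 head=6: or/or i6,i7 dual
#5 head=8: mul i8 no-port MUL/MUL
#6 head=9: mulh/add i9,i10 dual
#7 head=11: and/ld i11,i12 dual

ISSUED = 9,10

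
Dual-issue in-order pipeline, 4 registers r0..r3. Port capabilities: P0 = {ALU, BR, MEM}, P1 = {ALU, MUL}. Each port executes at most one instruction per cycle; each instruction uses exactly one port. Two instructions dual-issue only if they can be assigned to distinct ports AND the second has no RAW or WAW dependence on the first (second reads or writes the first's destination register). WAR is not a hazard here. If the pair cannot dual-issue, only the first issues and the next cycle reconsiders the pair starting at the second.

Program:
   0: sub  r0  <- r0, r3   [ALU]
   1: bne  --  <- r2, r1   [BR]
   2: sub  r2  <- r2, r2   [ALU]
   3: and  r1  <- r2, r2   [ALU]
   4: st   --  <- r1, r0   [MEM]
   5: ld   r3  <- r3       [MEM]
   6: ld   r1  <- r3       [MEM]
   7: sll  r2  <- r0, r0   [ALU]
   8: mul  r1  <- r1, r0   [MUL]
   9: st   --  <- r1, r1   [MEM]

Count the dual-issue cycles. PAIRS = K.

PAIRS = 2

t=0 i0&i1:sub+bne ; pair
t=1 i2:sub ; RAW r2
t=2 i3:and ; RAW r1
t=3 i4:st ; no-port MEM/MEM
t=4 i5:ld ; no-port MEM/MEM
t=5 i6&i7:ld+sll ; pair
t=6 i8:mul ; RAW r1
t=7 i9:st ; tail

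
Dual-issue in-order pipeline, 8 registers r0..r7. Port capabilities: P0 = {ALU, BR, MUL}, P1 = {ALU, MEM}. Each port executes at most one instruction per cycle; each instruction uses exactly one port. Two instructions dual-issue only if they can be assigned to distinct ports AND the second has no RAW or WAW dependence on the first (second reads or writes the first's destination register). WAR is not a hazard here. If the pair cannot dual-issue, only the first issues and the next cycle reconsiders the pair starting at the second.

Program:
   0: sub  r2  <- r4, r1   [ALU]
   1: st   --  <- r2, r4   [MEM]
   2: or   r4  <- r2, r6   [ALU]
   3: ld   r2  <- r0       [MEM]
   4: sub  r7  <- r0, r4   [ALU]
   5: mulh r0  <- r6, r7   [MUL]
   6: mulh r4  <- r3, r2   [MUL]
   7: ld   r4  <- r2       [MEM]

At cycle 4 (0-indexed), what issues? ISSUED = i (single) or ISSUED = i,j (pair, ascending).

0. sub @i0  | RAW r2
1. st;or @i1+i2  | dual
2. ld;sub @i3+i4  | dual
3. mulh @i5  | no-port MUL/MUL
4. mulh @i6  | WAW r4
5. ld @i7  | tail

ISSUED = 6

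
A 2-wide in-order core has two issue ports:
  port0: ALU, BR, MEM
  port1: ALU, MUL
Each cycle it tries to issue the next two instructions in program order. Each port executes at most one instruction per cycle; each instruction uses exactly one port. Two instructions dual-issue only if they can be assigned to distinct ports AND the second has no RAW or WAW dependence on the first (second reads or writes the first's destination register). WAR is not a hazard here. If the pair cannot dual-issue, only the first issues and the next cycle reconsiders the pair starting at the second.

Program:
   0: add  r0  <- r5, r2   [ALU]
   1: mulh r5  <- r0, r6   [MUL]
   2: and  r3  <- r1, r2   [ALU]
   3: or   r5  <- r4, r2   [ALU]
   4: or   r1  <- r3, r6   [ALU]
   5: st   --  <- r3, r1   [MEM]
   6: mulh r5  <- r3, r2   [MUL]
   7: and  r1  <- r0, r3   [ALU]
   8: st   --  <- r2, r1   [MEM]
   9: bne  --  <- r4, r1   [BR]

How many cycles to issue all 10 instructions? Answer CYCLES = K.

CYCLES = 7

c0: i0 add  RAW r0
c1: i1/i2 mulh/and  2-wide
c2: i3/i4 or/or  2-wide
c3: i5/i6 st/mulh  2-wide
c4: i7 and  RAW r1
c5: i8 st  no-port MEM/BR
c6: i9 bne  tail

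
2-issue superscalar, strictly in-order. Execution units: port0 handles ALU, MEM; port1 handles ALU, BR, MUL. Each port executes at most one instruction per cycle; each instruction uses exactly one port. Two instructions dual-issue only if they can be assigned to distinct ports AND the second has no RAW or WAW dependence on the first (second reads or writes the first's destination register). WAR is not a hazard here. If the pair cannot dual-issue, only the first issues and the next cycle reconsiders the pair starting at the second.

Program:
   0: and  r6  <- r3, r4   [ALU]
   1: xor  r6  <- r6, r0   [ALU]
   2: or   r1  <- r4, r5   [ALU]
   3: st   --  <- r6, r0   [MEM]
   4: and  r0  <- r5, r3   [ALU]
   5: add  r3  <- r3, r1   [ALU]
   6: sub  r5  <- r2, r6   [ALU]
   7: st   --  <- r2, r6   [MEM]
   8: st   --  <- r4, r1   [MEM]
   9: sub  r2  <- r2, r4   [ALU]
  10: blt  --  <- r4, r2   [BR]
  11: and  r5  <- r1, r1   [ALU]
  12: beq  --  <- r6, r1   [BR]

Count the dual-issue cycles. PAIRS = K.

c0: i0 and.ALU  RAW+WAW r6
c1: i1+i2 xor.ALU/or.ALU  dual
c2: i3+i4 st.MEM/and.ALU  dual
c3: i5+i6 add.ALU/sub.ALU  dual
c4: i7 st.MEM  no-port MEM/MEM
c5: i8+i9 st.MEM/sub.ALU  dual
c6: i10+i11 blt.BR/and.ALU  dual
c7: i12 beq.BR  tail

PAIRS = 5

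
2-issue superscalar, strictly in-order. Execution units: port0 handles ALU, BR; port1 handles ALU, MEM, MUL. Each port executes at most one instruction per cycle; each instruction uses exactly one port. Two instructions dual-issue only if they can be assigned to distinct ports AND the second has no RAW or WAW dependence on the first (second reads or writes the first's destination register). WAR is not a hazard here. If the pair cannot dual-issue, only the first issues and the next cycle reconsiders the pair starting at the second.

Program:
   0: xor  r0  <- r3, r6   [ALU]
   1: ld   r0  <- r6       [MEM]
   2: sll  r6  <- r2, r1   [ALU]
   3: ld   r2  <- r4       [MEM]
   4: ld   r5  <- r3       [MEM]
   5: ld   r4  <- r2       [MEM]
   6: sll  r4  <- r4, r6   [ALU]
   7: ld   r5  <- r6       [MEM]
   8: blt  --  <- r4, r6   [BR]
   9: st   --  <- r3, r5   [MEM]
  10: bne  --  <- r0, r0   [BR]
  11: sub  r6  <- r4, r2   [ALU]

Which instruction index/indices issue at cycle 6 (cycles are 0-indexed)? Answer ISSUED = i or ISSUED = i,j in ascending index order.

ISSUED = 8,9

  cy0 -> i0 (xor) WAW r0
  cy1 -> i1&i2 (ld/sll) 2-wide
  cy2 -> i3 (ld) no-port MEM/MEM
  cy3 -> i4 (ld) no-port MEM/MEM
  cy4 -> i5 (ld) RAW+WAW r4
  cy5 -> i6&i7 (sll/ld) 2-wide
  cy6 -> i8&i9 (blt/st) 2-wide
  cy7 -> i10&i11 (bne/sub) 2-wide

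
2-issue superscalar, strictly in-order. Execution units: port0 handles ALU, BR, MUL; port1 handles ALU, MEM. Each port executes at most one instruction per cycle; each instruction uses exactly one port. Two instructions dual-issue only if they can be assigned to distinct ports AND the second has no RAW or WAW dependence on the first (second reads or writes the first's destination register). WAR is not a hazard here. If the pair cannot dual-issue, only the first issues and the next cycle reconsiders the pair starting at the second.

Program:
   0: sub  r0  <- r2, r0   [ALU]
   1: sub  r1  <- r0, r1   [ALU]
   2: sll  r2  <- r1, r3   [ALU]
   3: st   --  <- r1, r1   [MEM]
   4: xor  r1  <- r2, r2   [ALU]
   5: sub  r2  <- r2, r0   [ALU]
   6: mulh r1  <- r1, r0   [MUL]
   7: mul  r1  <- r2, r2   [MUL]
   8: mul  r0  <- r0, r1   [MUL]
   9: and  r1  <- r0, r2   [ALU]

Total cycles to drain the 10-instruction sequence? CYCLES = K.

0. sub.ALU @i0  | RAW r0
1. sub.ALU @i1  | RAW r1
2. sll.ALU;st.MEM @i2/i3  | 2-wide
3. xor.ALU;sub.ALU @i4/i5  | 2-wide
4. mulh.MUL @i6  | no-port MUL/MUL
5. mul.MUL @i7  | no-port MUL/MUL
6. mul.MUL @i8  | RAW r0
7. and.ALU @i9  | tail

CYCLES = 8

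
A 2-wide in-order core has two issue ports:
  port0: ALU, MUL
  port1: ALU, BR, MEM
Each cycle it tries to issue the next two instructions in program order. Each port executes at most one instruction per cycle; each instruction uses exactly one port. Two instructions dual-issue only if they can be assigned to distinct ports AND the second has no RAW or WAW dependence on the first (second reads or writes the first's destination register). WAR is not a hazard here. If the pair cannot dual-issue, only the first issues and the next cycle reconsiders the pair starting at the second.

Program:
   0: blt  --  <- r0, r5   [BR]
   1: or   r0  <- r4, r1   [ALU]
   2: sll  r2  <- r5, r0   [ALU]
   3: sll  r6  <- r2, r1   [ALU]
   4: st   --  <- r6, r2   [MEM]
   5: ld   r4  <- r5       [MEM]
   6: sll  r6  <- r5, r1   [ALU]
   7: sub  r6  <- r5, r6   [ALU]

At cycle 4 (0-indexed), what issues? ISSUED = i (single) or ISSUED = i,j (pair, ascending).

ISSUED = 5,6

0. blt.BR+or.ALU @i0/i1  | pair
1. sll.ALU @i2  | RAW r2
2. sll.ALU @i3  | RAW r6
3. st.MEM @i4  | no-port MEM/MEM
4. ld.MEM+sll.ALU @i5/i6  | pair
5. sub.ALU @i7  | tail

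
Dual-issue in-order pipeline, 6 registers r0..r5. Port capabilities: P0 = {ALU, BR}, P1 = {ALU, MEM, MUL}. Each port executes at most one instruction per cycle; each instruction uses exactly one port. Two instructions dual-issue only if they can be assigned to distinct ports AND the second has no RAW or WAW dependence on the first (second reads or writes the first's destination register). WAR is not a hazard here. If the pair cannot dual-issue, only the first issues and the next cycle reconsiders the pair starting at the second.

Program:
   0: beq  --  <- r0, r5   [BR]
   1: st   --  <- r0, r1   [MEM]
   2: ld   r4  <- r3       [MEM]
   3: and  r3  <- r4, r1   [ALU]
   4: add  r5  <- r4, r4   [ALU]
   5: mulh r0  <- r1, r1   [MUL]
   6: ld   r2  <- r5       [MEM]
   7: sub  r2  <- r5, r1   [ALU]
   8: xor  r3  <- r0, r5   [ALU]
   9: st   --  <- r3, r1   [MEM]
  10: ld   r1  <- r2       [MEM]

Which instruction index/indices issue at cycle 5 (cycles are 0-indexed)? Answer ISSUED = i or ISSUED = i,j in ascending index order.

t=0 i0+i1:beq.BR+st.MEM ; 2-wide
t=1 i2:ld.MEM ; RAW r4
t=2 i3+i4:and.ALU+add.ALU ; 2-wide
t=3 i5:mulh.MUL ; no-port MUL/MEM
t=4 i6:ld.MEM ; WAW r2
t=5 i7+i8:sub.ALU+xor.ALU ; 2-wide
t=6 i9:st.MEM ; no-port MEM/MEM
t=7 i10:ld.MEM ; tail

ISSUED = 7,8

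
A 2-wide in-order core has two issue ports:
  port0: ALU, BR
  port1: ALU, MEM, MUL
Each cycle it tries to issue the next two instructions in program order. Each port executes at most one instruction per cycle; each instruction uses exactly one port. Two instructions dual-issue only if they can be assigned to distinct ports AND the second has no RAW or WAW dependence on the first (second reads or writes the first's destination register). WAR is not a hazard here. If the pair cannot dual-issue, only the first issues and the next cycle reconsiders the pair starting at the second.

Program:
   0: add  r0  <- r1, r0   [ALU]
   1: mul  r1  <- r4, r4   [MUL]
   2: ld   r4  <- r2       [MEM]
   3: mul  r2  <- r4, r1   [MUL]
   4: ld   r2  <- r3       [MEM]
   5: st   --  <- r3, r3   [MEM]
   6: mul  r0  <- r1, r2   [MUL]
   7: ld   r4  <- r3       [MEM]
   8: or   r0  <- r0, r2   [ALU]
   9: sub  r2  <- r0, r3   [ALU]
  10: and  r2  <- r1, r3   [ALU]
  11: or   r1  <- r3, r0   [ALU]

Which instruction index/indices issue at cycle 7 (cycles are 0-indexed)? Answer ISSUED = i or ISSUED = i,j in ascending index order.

ISSUED = 9

[0] i0,i1  add.ALU/mul.MUL  -- dual
[1] i2  ld.MEM  -- no-port MEM/MUL
[2] i3  mul.MUL  -- no-port MUL/MEM
[3] i4  ld.MEM  -- no-port MEM/MEM
[4] i5  st.MEM  -- no-port MEM/MUL
[5] i6  mul.MUL  -- no-port MUL/MEM
[6] i7,i8  ld.MEM/or.ALU  -- dual
[7] i9  sub.ALU  -- WAW r2
[8] i10,i11  and.ALU/or.ALU  -- dual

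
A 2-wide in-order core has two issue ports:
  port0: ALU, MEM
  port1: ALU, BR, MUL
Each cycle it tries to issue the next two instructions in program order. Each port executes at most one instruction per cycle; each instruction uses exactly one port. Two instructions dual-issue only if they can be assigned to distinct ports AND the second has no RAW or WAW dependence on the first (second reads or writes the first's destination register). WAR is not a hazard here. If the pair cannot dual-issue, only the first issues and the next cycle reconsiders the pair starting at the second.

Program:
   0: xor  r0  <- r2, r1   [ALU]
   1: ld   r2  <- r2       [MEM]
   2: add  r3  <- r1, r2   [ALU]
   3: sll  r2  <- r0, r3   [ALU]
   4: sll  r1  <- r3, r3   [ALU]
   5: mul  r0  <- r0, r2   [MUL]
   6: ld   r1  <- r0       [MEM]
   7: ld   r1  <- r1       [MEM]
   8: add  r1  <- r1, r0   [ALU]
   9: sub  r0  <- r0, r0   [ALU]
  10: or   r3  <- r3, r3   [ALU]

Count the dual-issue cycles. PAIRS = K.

  cy0 -> i0,i1 (xor;ld) dual
  cy1 -> i2 (add) RAW r3
  cy2 -> i3,i4 (sll;sll) dual
  cy3 -> i5 (mul) RAW r0
  cy4 -> i6 (ld) no-port MEM/MEM
  cy5 -> i7 (ld) RAW+WAW r1
  cy6 -> i8,i9 (add;sub) dual
  cy7 -> i10 (or) tail

PAIRS = 3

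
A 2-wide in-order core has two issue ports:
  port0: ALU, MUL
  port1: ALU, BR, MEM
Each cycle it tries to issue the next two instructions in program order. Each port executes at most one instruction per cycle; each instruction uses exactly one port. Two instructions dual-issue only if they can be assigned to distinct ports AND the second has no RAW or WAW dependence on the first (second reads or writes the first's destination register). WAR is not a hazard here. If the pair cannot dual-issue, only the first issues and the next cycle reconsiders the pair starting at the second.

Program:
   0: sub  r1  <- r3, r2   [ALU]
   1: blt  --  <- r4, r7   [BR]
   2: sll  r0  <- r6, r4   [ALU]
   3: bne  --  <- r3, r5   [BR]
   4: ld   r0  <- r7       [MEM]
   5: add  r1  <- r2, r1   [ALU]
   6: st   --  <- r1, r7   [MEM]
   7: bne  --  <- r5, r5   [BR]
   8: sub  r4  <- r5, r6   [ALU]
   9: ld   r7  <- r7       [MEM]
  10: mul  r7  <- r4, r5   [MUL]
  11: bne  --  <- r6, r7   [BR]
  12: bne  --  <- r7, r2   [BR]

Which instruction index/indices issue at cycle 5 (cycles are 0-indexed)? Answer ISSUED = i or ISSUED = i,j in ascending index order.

ISSUED = 9

0. sub.ALU blt.BR @i0+i1  | 2-wide
1. sll.ALU bne.BR @i2+i3  | 2-wide
2. ld.MEM add.ALU @i4+i5  | 2-wide
3. st.MEM @i6  | no-port MEM/BR
4. bne.BR sub.ALU @i7+i8  | 2-wide
5. ld.MEM @i9  | WAW r7
6. mul.MUL @i10  | RAW r7
7. bne.BR @i11  | no-port BR/BR
8. bne.BR @i12  | tail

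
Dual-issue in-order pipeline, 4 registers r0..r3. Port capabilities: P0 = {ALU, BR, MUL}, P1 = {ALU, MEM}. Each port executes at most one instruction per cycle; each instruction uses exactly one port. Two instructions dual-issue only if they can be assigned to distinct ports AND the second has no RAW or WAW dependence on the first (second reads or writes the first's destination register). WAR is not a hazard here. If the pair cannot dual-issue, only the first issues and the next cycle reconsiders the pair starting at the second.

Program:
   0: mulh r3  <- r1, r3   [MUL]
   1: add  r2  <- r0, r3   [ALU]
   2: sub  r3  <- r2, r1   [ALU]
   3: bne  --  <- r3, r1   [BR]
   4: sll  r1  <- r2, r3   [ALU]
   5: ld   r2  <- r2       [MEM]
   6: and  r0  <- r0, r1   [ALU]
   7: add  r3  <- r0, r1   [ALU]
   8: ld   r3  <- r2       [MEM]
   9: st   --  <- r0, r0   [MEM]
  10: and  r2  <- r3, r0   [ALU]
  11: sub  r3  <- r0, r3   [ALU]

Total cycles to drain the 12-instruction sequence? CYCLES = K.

CYCLES = 9

0. mulh.MUL @i0  | RAW r3
1. add.ALU @i1  | RAW r2
2. sub.ALU @i2  | RAW r3
3. bne.BR+sll.ALU @i3/i4  | 2-wide
4. ld.MEM+and.ALU @i5/i6  | 2-wide
5. add.ALU @i7  | WAW r3
6. ld.MEM @i8  | no-port MEM/MEM
7. st.MEM+and.ALU @i9/i10  | 2-wide
8. sub.ALU @i11  | tail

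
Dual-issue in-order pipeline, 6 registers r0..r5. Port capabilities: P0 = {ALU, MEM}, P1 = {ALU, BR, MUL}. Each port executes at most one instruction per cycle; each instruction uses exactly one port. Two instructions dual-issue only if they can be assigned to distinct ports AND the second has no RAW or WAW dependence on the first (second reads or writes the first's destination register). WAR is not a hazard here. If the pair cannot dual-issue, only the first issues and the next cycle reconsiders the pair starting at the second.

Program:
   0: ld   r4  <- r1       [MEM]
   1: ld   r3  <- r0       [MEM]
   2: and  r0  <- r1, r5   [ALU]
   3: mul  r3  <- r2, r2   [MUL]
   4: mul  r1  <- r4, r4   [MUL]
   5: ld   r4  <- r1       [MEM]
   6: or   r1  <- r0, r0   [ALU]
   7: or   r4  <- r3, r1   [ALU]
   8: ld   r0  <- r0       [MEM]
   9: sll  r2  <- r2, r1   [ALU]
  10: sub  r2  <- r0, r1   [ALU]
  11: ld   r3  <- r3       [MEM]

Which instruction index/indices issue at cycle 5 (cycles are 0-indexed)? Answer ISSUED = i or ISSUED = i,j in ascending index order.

ISSUED = 7,8

[0] i0  ld.MEM  -- no-port MEM/MEM
[1] i1/i2  ld.MEM and.ALU  -- pair
[2] i3  mul.MUL  -- no-port MUL/MUL
[3] i4  mul.MUL  -- RAW r1
[4] i5/i6  ld.MEM or.ALU  -- pair
[5] i7/i8  or.ALU ld.MEM  -- pair
[6] i9  sll.ALU  -- WAW r2
[7] i10/i11  sub.ALU ld.MEM  -- pair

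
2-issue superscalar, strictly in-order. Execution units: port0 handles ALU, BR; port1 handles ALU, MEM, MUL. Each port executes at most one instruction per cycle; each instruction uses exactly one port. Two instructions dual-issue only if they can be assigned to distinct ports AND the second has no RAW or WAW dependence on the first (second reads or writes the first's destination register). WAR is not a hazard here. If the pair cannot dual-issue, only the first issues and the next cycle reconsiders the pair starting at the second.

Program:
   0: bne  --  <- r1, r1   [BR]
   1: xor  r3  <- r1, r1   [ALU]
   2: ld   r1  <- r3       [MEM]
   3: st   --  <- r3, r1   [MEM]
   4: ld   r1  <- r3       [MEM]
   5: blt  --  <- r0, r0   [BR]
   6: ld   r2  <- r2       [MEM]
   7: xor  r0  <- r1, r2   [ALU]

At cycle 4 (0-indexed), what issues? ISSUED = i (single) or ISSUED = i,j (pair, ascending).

  cy0 -> i0,i1 (bne.BR xor.ALU) dual
  cy1 -> i2 (ld.MEM) no-port MEM/MEM
  cy2 -> i3 (st.MEM) no-port MEM/MEM
  cy3 -> i4,i5 (ld.MEM blt.BR) dual
  cy4 -> i6 (ld.MEM) RAW r2
  cy5 -> i7 (xor.ALU) tail

ISSUED = 6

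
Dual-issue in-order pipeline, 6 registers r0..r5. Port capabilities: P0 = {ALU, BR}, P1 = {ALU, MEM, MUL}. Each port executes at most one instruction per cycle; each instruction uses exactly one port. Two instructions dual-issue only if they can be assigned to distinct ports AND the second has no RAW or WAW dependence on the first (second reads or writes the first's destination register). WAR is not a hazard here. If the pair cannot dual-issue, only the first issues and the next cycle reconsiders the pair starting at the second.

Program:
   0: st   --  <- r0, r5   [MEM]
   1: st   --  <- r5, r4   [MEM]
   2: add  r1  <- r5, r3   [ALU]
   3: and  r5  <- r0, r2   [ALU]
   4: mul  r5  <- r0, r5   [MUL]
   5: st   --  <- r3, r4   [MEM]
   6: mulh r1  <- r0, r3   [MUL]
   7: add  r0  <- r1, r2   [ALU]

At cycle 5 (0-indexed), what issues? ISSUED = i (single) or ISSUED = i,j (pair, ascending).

#0 head=0: st i0 no-port MEM/MEM
#1 head=1: st;add i1&i2 2-wide
#2 head=3: and i3 RAW+WAW r5
#3 head=4: mul i4 no-port MUL/MEM
#4 head=5: st i5 no-port MEM/MUL
#5 head=6: mulh i6 RAW r1
#6 head=7: add i7 tail

ISSUED = 6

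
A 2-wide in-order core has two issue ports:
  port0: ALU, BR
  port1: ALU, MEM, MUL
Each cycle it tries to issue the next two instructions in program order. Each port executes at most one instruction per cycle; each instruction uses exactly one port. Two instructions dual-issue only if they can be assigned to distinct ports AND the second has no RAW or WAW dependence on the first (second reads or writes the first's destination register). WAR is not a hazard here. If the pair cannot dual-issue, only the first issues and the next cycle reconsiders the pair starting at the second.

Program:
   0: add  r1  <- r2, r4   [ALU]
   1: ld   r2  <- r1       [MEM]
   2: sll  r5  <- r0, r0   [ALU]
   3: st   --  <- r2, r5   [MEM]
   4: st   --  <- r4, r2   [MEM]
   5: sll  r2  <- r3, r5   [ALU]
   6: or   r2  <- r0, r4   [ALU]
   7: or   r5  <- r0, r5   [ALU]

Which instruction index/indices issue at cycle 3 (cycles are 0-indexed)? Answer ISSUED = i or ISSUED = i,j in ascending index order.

[0] i0  add.ALU  -- RAW r1
[1] i1/i2  ld.MEM sll.ALU  -- dual
[2] i3  st.MEM  -- no-port MEM/MEM
[3] i4/i5  st.MEM sll.ALU  -- dual
[4] i6/i7  or.ALU or.ALU  -- dual

ISSUED = 4,5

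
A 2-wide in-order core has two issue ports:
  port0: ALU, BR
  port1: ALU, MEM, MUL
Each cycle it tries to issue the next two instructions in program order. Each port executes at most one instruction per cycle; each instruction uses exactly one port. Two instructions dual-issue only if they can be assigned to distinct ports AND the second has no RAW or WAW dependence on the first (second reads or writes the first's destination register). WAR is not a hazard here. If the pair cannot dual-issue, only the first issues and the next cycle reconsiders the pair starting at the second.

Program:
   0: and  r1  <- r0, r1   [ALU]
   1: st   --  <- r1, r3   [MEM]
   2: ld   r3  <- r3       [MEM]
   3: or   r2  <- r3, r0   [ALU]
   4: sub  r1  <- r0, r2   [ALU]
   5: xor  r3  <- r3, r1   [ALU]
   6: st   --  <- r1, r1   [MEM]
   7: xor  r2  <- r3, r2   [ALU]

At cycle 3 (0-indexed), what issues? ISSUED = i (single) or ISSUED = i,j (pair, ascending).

  cy0 -> i0 (and) RAW r1
  cy1 -> i1 (st) no-port MEM/MEM
  cy2 -> i2 (ld) RAW r3
  cy3 -> i3 (or) RAW r2
  cy4 -> i4 (sub) RAW r1
  cy5 -> i5&i6 (xor/st) pair
  cy6 -> i7 (xor) tail

ISSUED = 3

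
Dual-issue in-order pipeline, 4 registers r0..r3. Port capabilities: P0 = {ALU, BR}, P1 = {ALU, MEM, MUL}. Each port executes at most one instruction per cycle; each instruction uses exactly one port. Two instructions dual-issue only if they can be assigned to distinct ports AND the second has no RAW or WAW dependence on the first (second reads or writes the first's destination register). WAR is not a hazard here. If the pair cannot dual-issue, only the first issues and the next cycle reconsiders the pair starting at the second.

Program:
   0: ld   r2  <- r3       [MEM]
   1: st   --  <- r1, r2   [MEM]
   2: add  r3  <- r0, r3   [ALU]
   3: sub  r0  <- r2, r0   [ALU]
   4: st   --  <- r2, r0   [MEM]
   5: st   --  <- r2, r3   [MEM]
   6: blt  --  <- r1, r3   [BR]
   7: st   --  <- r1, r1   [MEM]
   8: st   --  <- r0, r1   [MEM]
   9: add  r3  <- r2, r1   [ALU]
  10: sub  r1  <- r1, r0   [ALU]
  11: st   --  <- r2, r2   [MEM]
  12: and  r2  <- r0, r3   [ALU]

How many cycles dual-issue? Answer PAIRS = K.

#0 head=0: ld.MEM i0 no-port MEM/MEM
#1 head=1: st.MEM+add.ALU i1,i2 pair
#2 head=3: sub.ALU i3 RAW r0
#3 head=4: st.MEM i4 no-port MEM/MEM
#4 head=5: st.MEM+blt.BR i5,i6 pair
#5 head=7: st.MEM i7 no-port MEM/MEM
#6 head=8: st.MEM+add.ALU i8,i9 pair
#7 head=10: sub.ALU+st.MEM i10,i11 pair
#8 head=12: and.ALU i12 tail

PAIRS = 4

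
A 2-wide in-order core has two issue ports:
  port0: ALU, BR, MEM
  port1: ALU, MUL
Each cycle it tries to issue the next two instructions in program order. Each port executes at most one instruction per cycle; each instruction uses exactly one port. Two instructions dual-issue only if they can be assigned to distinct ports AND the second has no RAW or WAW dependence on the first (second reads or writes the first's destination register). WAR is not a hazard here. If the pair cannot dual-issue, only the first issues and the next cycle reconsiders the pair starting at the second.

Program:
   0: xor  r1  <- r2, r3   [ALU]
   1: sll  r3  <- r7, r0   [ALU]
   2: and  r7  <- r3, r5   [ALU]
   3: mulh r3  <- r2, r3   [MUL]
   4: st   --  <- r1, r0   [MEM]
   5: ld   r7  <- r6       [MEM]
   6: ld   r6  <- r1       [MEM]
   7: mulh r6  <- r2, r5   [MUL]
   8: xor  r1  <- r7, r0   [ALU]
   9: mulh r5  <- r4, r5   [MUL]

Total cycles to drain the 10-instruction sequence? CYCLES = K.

t=0 i0,i1:xor.ALU+sll.ALU ; 2-wide
t=1 i2,i3:and.ALU+mulh.MUL ; 2-wide
t=2 i4:st.MEM ; no-port MEM/MEM
t=3 i5:ld.MEM ; no-port MEM/MEM
t=4 i6:ld.MEM ; WAW r6
t=5 i7,i8:mulh.MUL+xor.ALU ; 2-wide
t=6 i9:mulh.MUL ; tail

CYCLES = 7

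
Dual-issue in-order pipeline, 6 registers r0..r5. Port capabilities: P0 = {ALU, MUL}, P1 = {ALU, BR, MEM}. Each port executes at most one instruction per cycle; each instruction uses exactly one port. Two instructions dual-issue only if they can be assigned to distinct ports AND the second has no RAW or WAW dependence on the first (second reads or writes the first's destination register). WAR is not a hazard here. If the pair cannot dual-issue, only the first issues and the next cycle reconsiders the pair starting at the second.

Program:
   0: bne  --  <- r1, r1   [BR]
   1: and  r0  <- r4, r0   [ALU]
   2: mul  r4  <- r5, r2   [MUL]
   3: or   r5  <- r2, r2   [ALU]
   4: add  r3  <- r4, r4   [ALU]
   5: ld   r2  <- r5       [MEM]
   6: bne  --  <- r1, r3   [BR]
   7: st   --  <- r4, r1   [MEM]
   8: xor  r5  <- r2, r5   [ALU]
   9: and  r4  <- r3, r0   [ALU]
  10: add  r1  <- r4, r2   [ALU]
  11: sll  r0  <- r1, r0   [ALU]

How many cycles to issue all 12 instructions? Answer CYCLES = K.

t=0 i0,i1:bne+and ; 2-wide
t=1 i2,i3:mul+or ; 2-wide
t=2 i4,i5:add+ld ; 2-wide
t=3 i6:bne ; no-port BR/MEM
t=4 i7,i8:st+xor ; 2-wide
t=5 i9:and ; RAW r4
t=6 i10:add ; RAW r1
t=7 i11:sll ; tail

CYCLES = 8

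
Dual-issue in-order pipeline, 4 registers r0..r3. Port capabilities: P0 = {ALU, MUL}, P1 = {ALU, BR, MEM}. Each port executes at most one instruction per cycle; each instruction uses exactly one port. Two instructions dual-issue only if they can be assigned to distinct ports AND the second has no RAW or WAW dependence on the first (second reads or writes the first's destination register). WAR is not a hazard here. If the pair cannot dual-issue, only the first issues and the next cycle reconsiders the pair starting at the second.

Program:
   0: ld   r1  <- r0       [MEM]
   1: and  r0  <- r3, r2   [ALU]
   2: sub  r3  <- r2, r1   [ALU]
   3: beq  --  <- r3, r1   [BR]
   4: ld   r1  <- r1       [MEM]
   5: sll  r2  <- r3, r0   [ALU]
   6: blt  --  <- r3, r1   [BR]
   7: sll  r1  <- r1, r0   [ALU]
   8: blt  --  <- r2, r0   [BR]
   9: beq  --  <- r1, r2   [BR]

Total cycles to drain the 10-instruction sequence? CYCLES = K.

0. ld/and @i0&i1  | dual
1. sub @i2  | RAW r3
2. beq @i3  | no-port BR/MEM
3. ld/sll @i4&i5  | dual
4. blt/sll @i6&i7  | dual
5. blt @i8  | no-port BR/BR
6. beq @i9  | tail

CYCLES = 7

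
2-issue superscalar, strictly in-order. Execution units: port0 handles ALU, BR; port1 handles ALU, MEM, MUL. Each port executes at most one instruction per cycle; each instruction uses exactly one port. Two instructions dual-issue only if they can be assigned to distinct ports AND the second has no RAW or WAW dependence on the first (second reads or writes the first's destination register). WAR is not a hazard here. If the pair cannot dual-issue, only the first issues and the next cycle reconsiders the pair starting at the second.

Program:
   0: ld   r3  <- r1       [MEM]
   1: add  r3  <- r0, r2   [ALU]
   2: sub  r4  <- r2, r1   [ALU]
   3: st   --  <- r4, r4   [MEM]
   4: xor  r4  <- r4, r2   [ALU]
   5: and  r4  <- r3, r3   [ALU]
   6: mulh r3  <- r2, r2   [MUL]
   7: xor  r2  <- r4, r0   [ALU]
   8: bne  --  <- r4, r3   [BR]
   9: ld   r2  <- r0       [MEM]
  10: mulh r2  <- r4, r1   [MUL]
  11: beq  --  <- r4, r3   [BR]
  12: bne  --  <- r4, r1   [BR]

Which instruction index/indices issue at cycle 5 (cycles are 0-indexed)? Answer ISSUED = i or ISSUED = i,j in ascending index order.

ISSUED = 9

[0] i0  ld  -- WAW r3
[1] i1/i2  add sub  -- dual
[2] i3/i4  st xor  -- dual
[3] i5/i6  and mulh  -- dual
[4] i7/i8  xor bne  -- dual
[5] i9  ld  -- no-port MEM/MUL
[6] i10/i11  mulh beq  -- dual
[7] i12  bne  -- tail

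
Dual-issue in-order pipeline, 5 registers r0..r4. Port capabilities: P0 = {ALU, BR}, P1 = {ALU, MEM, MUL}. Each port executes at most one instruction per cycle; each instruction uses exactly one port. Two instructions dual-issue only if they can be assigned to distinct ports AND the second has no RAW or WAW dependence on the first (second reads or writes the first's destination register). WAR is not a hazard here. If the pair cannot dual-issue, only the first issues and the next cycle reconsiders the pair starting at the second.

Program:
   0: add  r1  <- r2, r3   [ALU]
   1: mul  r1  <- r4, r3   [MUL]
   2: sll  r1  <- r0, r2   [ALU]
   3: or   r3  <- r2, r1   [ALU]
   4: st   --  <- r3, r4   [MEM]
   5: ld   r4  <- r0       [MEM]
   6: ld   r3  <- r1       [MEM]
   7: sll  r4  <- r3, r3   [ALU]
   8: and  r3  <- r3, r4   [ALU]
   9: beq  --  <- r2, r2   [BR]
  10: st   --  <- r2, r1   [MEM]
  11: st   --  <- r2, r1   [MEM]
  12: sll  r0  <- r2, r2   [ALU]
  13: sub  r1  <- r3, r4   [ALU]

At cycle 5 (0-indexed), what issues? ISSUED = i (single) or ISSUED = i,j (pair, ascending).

  cy0 -> i0 (add.ALU) WAW r1
  cy1 -> i1 (mul.MUL) WAW r1
  cy2 -> i2 (sll.ALU) RAW r1
  cy3 -> i3 (or.ALU) RAW r3
  cy4 -> i4 (st.MEM) no-port MEM/MEM
  cy5 -> i5 (ld.MEM) no-port MEM/MEM
  cy6 -> i6 (ld.MEM) RAW r3
  cy7 -> i7 (sll.ALU) RAW r4
  cy8 -> i8/i9 (and.ALU beq.BR) 2-wide
  cy9 -> i10 (st.MEM) no-port MEM/MEM
  cy10 -> i11/i12 (st.MEM sll.ALU) 2-wide
  cy11 -> i13 (sub.ALU) tail

ISSUED = 5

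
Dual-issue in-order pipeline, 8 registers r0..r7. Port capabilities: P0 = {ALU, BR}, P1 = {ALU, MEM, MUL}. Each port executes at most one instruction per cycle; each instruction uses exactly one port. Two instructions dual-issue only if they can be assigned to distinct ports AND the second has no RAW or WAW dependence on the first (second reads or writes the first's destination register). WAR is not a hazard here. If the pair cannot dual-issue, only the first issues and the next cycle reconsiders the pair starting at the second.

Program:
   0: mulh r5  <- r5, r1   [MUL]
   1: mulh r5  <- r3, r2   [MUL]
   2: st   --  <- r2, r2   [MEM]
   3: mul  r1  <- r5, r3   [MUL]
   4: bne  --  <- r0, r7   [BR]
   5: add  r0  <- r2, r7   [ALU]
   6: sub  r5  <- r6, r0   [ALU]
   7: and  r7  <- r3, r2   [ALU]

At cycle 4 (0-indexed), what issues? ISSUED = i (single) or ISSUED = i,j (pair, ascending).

#0 head=0: mulh i0 no-port MUL/MUL
#1 head=1: mulh i1 no-port MUL/MEM
#2 head=2: st i2 no-port MEM/MUL
#3 head=3: mul+bne i3+i4 dual
#4 head=5: add i5 RAW r0
#5 head=6: sub+and i6+i7 dual

ISSUED = 5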